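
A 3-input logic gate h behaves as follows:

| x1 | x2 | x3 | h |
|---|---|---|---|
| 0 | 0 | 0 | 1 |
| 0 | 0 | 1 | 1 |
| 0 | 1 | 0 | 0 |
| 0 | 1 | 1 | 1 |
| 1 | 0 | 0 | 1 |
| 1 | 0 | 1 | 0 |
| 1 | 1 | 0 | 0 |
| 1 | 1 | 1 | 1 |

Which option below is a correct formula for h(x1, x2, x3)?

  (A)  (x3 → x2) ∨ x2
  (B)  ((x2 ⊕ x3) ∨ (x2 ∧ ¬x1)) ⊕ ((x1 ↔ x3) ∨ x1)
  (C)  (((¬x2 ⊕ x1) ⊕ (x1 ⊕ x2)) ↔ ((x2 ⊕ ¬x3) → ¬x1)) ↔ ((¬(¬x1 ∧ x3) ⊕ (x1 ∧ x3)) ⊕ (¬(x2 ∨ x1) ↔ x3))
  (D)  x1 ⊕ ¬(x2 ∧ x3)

(A): at (0,0,1) it gives 0, but h = 1 — eliminated.
(C): at (0,1,1) it gives 0, but h = 1 — eliminated.
(D): at (0,1,0) it gives 1, but h = 0 — eliminated.
That leaves (B). Evaluating it on every row reproduces the table of h exactly.

B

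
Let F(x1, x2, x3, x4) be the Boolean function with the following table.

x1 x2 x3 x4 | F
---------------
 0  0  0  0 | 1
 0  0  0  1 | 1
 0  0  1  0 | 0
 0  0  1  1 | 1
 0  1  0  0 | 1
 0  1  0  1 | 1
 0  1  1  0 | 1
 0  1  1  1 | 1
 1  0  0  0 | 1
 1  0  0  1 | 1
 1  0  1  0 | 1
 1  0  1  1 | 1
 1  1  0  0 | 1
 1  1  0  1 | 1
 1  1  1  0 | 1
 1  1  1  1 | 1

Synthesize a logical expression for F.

F(x1, x2, x3, x4) = ~(((~x1 & ~x2) & x3) & ~x4)

F is 0 on exactly one input, (0,0,1,0), whose minterm is ¬x1·¬x2·x3·¬x4. So F is the negation of that single conjunction.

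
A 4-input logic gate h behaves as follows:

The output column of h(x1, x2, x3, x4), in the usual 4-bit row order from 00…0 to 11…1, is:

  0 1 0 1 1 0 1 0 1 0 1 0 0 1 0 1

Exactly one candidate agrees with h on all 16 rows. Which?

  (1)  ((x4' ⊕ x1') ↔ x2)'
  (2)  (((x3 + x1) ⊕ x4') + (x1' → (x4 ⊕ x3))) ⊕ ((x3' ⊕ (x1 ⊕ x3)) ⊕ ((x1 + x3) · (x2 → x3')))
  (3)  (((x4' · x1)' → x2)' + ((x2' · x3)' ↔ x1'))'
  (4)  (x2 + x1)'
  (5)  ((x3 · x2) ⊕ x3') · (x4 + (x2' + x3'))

1

(2) disagrees with h on (0,0,0,1) (formula → 0, table → 1); rule it out.
(3) disagrees with h on (0,0,0,1) (formula → 0, table → 1); rule it out.
(4) disagrees with h on (0,0,0,0) (formula → 1, table → 0); rule it out.
(5) disagrees with h on (0,0,0,0) (formula → 1, table → 0); rule it out.
(1) is the remaining candidate, and it agrees with h on all 16 inputs.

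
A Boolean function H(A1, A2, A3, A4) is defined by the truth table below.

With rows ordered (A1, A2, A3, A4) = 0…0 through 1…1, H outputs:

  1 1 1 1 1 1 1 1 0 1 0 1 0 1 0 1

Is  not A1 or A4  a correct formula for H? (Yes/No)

Check the formula against H row by row:
  A1=0, A2=0, A3=0, A4=0: formula gives 1, H = 1 ✓
  A1=0, A2=0, A3=0, A4=1: formula gives 1, H = 1 ✓
  A1=0, A2=0, A3=1, A4=0: formula gives 1, H = 1 ✓
  A1=0, A2=0, A3=1, A4=1: formula gives 1, H = 1 ✓
  …and likewise for the remaining 12 rows.
All 16 rows match — the expression computes H exactly.

Yes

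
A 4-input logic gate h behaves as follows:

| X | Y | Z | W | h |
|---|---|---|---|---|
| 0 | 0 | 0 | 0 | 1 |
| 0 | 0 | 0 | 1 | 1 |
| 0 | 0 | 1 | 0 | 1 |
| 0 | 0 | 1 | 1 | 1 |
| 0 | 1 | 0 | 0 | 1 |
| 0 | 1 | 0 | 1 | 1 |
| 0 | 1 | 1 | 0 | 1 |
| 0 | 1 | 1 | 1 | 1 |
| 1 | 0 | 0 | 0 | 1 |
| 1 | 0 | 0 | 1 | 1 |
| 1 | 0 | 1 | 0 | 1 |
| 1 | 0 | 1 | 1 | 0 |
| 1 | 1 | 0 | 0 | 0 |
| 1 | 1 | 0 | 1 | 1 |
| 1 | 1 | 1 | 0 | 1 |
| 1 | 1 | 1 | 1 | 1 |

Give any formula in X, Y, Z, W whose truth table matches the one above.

h is 0 on only 2 rows — (1,0,1,1), (1,1,0,0). Writing each as a minterm (X·¬Y·Z·W, X·Y·¬Z·¬W) and OR-ing them characterizes exactly where h=0, so h is the negation of that disjunction.

h(X, Y, Z, W) = ~((((X & ~Y) & Z) & W) | (((X & Y) & ~Z) & ~W))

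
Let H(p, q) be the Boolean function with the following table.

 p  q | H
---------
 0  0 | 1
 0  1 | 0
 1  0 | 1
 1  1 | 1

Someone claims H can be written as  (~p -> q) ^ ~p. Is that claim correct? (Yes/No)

Check the formula against H row by row:
  p=0, q=0: formula gives 1, H = 1 ✓
  p=0, q=1: formula gives 0, H = 0 ✓
  p=1, q=0: formula gives 1, H = 1 ✓
  p=1, q=1: formula gives 1, H = 1 ✓
No disagreement on any input; they are logically equivalent.

Yes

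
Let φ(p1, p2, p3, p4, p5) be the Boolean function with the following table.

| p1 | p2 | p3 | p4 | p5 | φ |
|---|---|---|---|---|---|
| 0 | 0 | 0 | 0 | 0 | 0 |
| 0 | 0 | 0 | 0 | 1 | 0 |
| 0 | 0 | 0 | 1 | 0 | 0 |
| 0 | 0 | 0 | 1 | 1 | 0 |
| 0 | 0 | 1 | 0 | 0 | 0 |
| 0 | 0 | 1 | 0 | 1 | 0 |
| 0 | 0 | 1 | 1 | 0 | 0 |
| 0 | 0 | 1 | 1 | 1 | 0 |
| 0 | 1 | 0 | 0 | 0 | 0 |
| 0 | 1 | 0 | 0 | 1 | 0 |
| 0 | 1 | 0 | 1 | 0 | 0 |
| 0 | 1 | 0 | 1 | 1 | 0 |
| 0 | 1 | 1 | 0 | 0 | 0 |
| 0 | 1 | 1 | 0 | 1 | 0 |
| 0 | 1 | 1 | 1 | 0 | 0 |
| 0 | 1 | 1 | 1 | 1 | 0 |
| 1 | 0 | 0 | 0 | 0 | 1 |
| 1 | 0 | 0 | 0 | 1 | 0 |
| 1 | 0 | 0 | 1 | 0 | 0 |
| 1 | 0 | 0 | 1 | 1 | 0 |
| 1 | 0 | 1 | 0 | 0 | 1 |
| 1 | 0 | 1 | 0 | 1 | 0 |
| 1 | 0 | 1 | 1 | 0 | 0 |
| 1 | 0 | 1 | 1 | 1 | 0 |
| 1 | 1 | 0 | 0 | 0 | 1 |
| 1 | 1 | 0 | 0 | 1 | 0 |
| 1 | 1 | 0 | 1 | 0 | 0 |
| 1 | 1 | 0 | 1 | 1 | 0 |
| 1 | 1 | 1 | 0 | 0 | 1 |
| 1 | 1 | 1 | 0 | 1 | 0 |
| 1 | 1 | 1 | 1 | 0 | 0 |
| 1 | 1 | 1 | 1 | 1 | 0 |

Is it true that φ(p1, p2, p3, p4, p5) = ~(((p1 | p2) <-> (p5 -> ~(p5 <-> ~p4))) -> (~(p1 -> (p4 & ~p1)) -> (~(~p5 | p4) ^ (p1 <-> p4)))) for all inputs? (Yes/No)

Yes

Test each input against both φ and the formula:
  p1=0, p2=0, p3=0, p4=0, p5=0: formula gives 0, φ = 0 ✓
  p1=0, p2=0, p3=0, p4=0, p5=1: formula gives 0, φ = 0 ✓
  p1=0, p2=0, p3=0, p4=1, p5=0: formula gives 0, φ = 0 ✓
  p1=0, p2=0, p3=0, p4=1, p5=1: formula gives 0, φ = 0 ✓
  … (the remaining 28 rows also agree.)
Every row agrees, so the formula is equivalent.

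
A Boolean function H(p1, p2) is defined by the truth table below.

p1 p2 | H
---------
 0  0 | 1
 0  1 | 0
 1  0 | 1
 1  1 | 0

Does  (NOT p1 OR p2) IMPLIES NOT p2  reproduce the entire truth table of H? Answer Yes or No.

Evaluate (NOT p1 OR p2) IMPLIES NOT p2 on each row and compare to H:
  p1=0, p2=0: formula gives 1, H = 1 ✓
  p1=0, p2=1: formula gives 0, H = 0 ✓
  p1=1, p2=0: formula gives 1, H = 1 ✓
  p1=1, p2=1: formula gives 0, H = 0 ✓
All 4 rows match — the expression computes H exactly.

Yes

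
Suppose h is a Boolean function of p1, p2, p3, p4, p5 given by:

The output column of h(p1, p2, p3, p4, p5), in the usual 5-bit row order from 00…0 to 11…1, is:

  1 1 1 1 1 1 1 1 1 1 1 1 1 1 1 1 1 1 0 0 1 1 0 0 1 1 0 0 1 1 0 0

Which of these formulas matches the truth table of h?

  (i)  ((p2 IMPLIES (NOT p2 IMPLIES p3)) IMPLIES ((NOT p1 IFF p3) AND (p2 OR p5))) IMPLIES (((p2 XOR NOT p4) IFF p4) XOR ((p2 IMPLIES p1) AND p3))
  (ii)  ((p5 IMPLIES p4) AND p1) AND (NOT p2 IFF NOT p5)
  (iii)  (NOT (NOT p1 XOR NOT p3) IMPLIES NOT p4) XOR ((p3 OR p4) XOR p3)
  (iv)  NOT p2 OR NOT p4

iii

(i): at (1,0,0,0,1) it gives 0, but h = 1 — eliminated.
(ii): at (0,0,0,0,0) it gives 0, but h = 1 — eliminated.
(iv): at (0,1,0,1,0) it gives 0, but h = 1 — eliminated.
(iii) is the remaining candidate, and it agrees with h on all 32 inputs.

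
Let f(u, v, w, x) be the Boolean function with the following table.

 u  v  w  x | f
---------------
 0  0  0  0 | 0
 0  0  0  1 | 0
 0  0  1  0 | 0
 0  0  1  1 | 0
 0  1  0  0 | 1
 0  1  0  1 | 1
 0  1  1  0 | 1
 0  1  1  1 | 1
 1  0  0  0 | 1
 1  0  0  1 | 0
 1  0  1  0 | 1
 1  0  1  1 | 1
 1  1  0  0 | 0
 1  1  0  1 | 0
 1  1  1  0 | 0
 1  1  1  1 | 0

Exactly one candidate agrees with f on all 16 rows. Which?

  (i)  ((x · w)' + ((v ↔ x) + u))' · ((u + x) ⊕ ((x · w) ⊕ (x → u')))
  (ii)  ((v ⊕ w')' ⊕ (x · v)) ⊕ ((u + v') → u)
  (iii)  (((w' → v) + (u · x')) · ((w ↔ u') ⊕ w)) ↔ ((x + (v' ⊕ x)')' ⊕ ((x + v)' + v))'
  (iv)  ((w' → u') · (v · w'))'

(i) disagrees with f on (0,0,1,1) (formula → 1, table → 0); rule it out.
(ii) disagrees with f on (0,0,1,0) (formula → 1, table → 0); rule it out.
(iv) disagrees with f on (0,0,0,0) (formula → 1, table → 0); rule it out.
(iii) is the remaining candidate, and it agrees with f on all 16 inputs.

iii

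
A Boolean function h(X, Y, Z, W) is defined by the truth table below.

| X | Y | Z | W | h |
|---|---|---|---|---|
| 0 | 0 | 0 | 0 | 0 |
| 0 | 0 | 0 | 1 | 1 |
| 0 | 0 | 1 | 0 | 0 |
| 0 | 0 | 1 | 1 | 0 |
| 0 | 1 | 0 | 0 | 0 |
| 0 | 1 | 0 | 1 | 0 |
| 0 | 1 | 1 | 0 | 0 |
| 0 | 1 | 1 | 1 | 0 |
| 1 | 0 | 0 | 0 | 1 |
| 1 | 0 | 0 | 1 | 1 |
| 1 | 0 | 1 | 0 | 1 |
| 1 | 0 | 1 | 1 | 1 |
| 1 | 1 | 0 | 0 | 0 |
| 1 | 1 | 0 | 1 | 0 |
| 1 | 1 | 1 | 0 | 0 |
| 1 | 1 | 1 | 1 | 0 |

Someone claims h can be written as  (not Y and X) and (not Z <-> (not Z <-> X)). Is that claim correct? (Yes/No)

Test each input against both h and the formula:
  X=0, Y=0, Z=0, W=0: formula gives 0, h = 0 ✓
  X=0, Y=0, Z=0, W=1: formula gives 0, but h = 1 ✗
Since they disagree at (0,0,0,1), the expression is not a correct formula for h.

No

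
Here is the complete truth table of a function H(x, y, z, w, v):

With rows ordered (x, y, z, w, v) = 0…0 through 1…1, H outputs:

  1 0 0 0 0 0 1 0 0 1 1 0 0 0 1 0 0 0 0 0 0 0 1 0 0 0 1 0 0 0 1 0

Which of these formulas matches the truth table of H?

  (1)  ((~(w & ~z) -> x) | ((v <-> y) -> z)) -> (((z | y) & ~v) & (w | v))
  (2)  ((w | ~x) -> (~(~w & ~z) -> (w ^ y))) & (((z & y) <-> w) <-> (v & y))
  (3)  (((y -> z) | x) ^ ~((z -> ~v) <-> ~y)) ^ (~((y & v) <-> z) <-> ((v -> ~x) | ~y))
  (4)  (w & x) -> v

1

(2) fails at (0,0,0,0,0): the formula yields 0, H is 1.
(3) fails at (0,0,0,0,1): the formula yields 1, H is 0.
(4) fails at (0,0,0,0,1): the formula yields 1, H is 0.
That leaves (1). Evaluating it on every row reproduces the table of H exactly.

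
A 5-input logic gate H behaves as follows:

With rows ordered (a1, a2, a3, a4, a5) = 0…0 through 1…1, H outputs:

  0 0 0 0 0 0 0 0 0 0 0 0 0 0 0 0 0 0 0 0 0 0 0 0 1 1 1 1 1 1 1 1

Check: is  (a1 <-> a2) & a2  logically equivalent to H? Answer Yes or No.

Test each input against both H and the formula:
  a1=0, a2=0, a3=0, a4=0, a5=0: formula gives 0, H = 0 ✓
  a1=0, a2=0, a3=0, a4=0, a5=1: formula gives 0, H = 0 ✓
  a1=0, a2=0, a3=0, a4=1, a5=0: formula gives 0, H = 0 ✓
  a1=0, a2=0, a3=0, a4=1, a5=1: formula gives 0, H = 0 ✓
  …and likewise for the remaining 28 rows.
All 32 rows match — the expression computes H exactly.

Yes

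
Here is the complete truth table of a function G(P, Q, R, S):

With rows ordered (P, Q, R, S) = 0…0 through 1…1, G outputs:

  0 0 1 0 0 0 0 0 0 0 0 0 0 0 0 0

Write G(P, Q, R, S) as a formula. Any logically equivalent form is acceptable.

G(P, Q, R, S) = ((not P and not Q) and R) and not S

G is 1 on exactly one input, (0,0,1,0), whose minterm is ¬P·¬Q·R·¬S. So G is just that conjunction.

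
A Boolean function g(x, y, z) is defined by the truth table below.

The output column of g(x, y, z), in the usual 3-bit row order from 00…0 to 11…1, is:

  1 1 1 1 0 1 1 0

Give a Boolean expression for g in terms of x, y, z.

g(x, y, z) = (((x · y') · z') + ((x · y) · z))'

The 0-rows are (1,0,0), (1,1,1). Take each as a conjunction (x·¬y·¬z, x·y·z), form their disjunction, and complement — that gives a formula that is 1 everywhere g is.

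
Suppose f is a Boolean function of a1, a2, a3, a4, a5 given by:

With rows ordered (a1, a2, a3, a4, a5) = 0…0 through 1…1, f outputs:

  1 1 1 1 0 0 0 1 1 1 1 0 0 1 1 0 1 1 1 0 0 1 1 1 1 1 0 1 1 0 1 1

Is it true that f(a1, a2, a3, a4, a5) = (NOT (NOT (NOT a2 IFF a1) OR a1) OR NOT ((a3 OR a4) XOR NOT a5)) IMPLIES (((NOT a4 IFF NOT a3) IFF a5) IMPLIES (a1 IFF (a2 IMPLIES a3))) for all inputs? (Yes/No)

Check the formula against f row by row:
  a1=0, a2=0, a3=0, a4=0, a5=0: formula gives 1, f = 1 ✓
  a1=0, a2=0, a3=0, a4=0, a5=1: formula gives 0, but f = 1 ✗
A single disagreement suffices: at (0,0,0,0,1) they differ, so the formula does not compute f.

No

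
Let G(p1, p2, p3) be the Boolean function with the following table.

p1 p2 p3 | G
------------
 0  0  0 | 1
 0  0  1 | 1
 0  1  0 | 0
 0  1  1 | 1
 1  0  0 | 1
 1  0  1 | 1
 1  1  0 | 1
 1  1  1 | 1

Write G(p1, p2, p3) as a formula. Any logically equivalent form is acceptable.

G(p1, p2, p3) = not ((not p1 and p2) and not p3)

Only row (0,1,0) gives 0. So G is 1 everywhere except there — the complement of the minterm ¬p1·p2·¬p3.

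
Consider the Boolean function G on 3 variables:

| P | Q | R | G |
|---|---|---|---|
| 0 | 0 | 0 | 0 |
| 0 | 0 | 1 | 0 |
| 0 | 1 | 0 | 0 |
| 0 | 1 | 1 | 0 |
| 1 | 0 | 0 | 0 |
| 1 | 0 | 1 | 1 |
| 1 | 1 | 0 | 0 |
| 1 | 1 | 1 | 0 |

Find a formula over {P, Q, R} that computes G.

G(P, Q, R) = (P AND NOT Q) AND R

G is 1 on exactly one input, (1,0,1), whose minterm is P·¬Q·R. So G is just that conjunction.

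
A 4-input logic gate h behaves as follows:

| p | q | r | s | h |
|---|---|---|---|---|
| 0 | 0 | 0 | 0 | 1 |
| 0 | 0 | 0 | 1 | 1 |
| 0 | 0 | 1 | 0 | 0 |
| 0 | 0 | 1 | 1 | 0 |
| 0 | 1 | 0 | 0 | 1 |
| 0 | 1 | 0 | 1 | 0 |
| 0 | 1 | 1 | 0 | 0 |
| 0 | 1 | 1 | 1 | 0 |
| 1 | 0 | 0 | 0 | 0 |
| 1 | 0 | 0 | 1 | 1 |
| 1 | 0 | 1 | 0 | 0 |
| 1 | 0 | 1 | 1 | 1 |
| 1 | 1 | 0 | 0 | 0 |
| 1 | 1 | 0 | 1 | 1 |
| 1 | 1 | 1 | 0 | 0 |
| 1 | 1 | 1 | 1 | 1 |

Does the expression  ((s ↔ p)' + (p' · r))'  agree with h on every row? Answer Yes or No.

No

Test each input against both h and the formula:
  p=0, q=0, r=0, s=0: formula gives 1, h = 1 ✓
  p=0, q=0, r=0, s=1: formula gives 0, but h = 1 ✗
Row (0,0,0,1) is a counterexample, so the formula is not equivalent to h.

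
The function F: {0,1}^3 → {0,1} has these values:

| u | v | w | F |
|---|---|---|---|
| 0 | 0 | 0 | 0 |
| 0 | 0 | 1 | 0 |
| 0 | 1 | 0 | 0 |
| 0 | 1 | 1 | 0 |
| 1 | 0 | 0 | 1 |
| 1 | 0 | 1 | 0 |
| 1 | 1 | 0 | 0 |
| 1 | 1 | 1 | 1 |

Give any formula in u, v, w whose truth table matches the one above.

Collect the rows where F=1 — (1,0,0), (1,1,1) — and write one minterm per row: u·¬v·¬w, u·v·w. Their union (logical OR) reproduces the table exactly.

F(u, v, w) = ((u · v') · w') + ((u · v) · w)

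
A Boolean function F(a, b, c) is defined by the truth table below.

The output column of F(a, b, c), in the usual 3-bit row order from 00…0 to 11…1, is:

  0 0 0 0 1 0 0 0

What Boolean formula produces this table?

Only row (1,0,0) gives 1. That row's minterm a·¬b·¬c is F directly.

F(a, b, c) = (a AND NOT b) AND NOT c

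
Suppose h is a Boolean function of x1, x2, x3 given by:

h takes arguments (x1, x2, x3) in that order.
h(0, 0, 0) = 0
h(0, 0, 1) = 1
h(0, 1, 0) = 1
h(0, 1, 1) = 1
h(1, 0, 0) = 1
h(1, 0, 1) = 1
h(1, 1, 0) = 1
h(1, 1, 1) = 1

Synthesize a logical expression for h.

The output is 1 whenever at least one input is 1 — the OR of all inputs.

h(x1, x2, x3) = (x1 or x2) or x3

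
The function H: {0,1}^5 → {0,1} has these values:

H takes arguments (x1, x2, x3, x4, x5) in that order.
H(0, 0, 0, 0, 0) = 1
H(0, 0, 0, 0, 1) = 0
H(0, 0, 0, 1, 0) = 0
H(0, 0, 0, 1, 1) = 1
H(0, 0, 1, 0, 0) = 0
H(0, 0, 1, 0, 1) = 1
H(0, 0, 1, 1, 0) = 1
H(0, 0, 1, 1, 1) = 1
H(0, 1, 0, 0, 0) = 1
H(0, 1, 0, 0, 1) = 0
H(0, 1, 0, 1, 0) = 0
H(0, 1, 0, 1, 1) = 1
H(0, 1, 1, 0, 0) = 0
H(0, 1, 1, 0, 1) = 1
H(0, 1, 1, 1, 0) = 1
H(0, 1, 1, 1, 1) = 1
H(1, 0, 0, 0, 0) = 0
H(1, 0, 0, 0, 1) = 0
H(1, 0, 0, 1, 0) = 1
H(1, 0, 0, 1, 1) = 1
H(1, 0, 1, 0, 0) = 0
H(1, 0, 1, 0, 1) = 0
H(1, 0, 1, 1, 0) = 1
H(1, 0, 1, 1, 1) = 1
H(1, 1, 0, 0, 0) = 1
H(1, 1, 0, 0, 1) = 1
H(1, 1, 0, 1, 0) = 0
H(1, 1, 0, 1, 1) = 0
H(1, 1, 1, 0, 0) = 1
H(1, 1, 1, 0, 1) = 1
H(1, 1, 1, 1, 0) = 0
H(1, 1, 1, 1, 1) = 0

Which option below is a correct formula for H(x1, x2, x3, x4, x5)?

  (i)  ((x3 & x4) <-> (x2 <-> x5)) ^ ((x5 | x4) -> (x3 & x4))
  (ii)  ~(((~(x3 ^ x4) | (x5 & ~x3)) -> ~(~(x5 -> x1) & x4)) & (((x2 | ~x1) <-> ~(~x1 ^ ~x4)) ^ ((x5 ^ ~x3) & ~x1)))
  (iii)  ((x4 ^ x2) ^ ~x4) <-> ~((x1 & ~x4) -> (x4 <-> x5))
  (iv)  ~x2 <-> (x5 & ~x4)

ii

(i): at (0,0,0,0,1) it gives 1, but H = 0 — eliminated.
(iii): at (0,0,0,0,0) it gives 0, but H = 1 — eliminated.
(iv): at (0,0,0,0,0) it gives 0, but H = 1 — eliminated.
(ii) is the remaining candidate, and it agrees with H on all 32 inputs.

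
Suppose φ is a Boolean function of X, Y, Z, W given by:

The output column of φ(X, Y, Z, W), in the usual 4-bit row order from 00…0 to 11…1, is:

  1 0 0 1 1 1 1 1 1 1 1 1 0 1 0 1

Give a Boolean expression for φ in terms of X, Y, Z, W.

φ(X, Y, Z, W) = ~((((((~X & ~Y) & ~Z) & W) | (((~X & ~Y) & Z) & ~W)) | (((X & Y) & ~Z) & ~W)) | (((X & Y) & Z) & ~W))

The 0-rows are (0,0,0,1), (0,0,1,0), (1,1,0,0), (1,1,1,0). Take each as a conjunction (¬X·¬Y·¬Z·W, ¬X·¬Y·Z·¬W, X·Y·¬Z·¬W, X·Y·Z·¬W), form their disjunction, and complement — that gives a formula that is 1 everywhere φ is.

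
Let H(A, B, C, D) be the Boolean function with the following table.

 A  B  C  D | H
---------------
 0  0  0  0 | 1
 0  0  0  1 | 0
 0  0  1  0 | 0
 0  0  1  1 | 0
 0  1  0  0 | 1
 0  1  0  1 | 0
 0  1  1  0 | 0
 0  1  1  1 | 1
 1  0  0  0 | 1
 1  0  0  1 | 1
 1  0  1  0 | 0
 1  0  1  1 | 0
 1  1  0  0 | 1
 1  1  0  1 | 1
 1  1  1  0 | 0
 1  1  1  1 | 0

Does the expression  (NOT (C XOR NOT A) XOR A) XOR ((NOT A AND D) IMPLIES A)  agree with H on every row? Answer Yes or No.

Evaluate (NOT (C XOR NOT A) XOR A) XOR ((NOT A AND D) IMPLIES A) on each row and compare to H:
  A=0, B=0, C=0, D=0: formula gives 1, H = 1 ✓
  A=0, B=0, C=0, D=1: formula gives 0, H = 0 ✓
  A=0, B=0, C=1, D=0: formula gives 0, H = 0 ✓
  A=0, B=0, C=1, D=1: formula gives 1, but H = 0 ✗
Row (0,0,1,1) is a counterexample, so the formula is not equivalent to H.

No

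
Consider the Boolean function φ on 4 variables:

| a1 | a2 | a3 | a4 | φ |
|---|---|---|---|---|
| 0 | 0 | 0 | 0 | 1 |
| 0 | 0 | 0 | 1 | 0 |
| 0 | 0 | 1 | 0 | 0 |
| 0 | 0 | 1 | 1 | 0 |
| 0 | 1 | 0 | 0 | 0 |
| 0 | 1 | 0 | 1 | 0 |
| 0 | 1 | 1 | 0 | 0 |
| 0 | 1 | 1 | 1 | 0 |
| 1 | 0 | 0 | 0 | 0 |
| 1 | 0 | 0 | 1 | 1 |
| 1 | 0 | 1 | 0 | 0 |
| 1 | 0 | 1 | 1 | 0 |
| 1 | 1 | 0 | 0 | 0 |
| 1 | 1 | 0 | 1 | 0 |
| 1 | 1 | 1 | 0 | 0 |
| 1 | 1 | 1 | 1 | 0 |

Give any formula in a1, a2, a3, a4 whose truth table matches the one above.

The 1-rows are (0,0,0,0), (1,0,0,1). Each contributes one minterm — ¬a1·¬a2·¬a3·¬a4; a1·¬a2·¬a3·a4 — and their disjunction is a sum-of-products form of φ.

φ(a1, a2, a3, a4) = (((~a1 & ~a2) & ~a3) & ~a4) | (((a1 & ~a2) & ~a3) & a4)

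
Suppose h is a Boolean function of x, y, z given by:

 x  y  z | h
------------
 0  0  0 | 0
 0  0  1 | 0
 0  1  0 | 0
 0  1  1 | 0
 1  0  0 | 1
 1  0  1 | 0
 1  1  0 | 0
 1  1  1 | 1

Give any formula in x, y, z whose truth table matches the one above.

h=1 on 2 inputs: (1,0,0), (1,1,1). Reading each as a conjunction of literals (x·¬y·¬z, x·y·z) and taking the OR gives the canonical DNF.

h(x, y, z) = ((x · y') · z') + ((x · y) · z)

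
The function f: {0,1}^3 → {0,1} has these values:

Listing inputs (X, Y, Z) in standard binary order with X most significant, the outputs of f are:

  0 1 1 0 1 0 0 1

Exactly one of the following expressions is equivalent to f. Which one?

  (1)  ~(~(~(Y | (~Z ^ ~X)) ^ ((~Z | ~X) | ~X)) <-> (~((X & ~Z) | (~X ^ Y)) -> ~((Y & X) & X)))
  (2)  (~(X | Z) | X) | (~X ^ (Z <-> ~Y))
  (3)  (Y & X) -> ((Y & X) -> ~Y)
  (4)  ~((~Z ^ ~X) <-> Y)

4

(1) fails at (0,1,1): the formula yields 1, f is 0.
(2) fails at (0,0,0): the formula yields 1, f is 0.
(3) fails at (0,0,0): the formula yields 1, f is 0.
That leaves (4). Evaluating it on every row reproduces the table of f exactly.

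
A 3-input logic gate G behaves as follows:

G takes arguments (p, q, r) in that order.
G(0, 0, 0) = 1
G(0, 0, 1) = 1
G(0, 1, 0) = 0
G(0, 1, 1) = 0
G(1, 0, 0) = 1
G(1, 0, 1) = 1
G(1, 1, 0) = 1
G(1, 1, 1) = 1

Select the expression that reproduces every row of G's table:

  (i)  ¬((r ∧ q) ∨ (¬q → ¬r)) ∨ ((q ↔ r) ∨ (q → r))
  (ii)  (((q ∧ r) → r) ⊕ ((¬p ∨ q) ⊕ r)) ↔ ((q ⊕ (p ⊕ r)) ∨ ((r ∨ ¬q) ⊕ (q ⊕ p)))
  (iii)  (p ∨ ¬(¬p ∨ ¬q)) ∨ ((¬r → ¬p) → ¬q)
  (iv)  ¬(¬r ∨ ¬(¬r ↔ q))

iii

(i) fails at (0,1,1): the formula yields 1, G is 0.
(ii) fails at (0,0,0): the formula yields 0, G is 1.
(iv) fails at (0,0,0): the formula yields 0, G is 1.
Only (iii) survives; checking it on all 8 rows confirms it matches G.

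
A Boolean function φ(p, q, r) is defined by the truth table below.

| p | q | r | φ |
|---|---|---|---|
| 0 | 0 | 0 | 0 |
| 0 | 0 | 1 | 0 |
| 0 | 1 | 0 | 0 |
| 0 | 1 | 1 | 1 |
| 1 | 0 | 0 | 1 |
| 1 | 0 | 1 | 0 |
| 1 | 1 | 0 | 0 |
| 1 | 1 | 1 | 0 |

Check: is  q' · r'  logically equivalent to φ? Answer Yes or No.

Test each input against both φ and the formula:
  p=0, q=0, r=0: formula gives 1, but φ = 0 ✗
A single disagreement suffices: at (0,0,0) they differ, so the formula does not compute φ.

No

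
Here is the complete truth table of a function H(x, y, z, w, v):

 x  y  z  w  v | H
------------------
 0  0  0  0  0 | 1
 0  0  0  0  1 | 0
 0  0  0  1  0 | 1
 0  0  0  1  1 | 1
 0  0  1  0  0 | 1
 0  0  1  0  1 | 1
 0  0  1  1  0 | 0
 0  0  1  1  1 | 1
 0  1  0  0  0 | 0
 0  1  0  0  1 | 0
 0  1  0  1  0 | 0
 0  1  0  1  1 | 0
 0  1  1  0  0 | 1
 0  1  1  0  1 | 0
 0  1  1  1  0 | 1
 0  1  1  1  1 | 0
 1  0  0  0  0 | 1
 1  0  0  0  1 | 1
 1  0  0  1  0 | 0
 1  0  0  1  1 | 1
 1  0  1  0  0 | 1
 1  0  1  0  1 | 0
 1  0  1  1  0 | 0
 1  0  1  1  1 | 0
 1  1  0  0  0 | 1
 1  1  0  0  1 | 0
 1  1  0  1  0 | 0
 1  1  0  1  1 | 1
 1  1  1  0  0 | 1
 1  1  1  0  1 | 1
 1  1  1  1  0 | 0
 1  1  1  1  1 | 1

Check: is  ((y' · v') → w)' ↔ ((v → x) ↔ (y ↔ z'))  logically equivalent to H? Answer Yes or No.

Test each input against both H and the formula:
  x=0, y=0, z=0, w=0, v=0: formula gives 0, but H = 1 ✗
Row (0,0,0,0,0) is a counterexample, so the formula is not equivalent to H.

No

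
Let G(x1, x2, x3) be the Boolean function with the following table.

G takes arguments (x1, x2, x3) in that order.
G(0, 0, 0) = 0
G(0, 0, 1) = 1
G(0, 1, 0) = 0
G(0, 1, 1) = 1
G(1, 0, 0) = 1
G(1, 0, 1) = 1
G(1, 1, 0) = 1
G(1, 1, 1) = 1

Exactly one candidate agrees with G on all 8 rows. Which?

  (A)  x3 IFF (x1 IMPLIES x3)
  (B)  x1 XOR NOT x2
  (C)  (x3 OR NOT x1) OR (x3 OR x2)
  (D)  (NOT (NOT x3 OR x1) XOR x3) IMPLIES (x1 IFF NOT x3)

(B) disagrees with G on (0,0,0) (formula → 1, table → 0); rule it out.
(C) disagrees with G on (0,0,0) (formula → 1, table → 0); rule it out.
(D) disagrees with G on (0,0,0) (formula → 1, table → 0); rule it out.
(A) is the remaining candidate, and it agrees with G on all 8 inputs.

A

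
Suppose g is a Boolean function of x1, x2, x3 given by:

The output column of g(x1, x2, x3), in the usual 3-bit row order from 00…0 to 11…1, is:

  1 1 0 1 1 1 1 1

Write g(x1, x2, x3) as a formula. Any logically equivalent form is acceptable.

g is 0 on exactly one input, (0,1,0), whose minterm is ¬x1·x2·¬x3. So g is the negation of that single conjunction.

g(x1, x2, x3) = not ((not x1 and x2) and not x3)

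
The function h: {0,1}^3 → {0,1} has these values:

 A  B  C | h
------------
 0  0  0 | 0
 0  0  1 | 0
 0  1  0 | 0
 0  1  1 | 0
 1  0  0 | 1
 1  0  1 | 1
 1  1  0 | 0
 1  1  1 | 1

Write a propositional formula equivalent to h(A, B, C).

h(A, B, C) = (((A and not B) and not C) or ((A and not B) and C)) or ((A and B) and C)

h=1 on 3 inputs: (1,0,0), (1,0,1), (1,1,1). Reading each as a conjunction of literals (A·¬B·¬C, A·¬B·C, A·B·C) and taking the OR gives the canonical DNF.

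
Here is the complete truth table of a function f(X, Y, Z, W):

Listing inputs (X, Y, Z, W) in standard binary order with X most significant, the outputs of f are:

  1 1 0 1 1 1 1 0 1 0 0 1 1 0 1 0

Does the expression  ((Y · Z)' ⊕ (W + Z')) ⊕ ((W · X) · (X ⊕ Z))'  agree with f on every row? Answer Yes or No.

Yes

Evaluate ((Y · Z)' ⊕ (W + Z')) ⊕ ((W · X) · (X ⊕ Z))' on each row and compare to f:
  X=0, Y=0, Z=0, W=0: formula gives 1, f = 1 ✓
  X=0, Y=0, Z=0, W=1: formula gives 1, f = 1 ✓
  X=0, Y=0, Z=1, W=0: formula gives 0, f = 0 ✓
  X=0, Y=0, Z=1, W=1: formula gives 1, f = 1 ✓
  …and likewise for the remaining 12 rows.
Every row agrees, so the formula is equivalent.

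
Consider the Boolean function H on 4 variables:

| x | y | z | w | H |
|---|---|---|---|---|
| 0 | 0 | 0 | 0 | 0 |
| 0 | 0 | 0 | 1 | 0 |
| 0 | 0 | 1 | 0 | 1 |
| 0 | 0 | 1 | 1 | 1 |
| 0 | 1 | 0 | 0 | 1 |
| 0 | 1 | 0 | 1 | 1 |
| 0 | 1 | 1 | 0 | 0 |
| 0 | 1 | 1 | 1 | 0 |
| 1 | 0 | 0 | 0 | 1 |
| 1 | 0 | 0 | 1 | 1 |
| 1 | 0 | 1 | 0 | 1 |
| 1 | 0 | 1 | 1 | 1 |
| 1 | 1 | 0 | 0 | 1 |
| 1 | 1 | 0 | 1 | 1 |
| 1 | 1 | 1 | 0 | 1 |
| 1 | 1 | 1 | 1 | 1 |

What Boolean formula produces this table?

There are just 4 zero rows: (0,0,0,0), (0,0,0,1), (0,1,1,0), (0,1,1,1). Their minterms are ¬x·¬y·¬z·¬w, ¬x·¬y·¬z·w, ¬x·y·z·¬w, ¬x·y·z·w; the OR of those covers precisely the 0-outputs, and negating it yields H.

H(x, y, z, w) = NOT ((((((NOT x AND NOT y) AND NOT z) AND NOT w) OR (((NOT x AND NOT y) AND NOT z) AND w)) OR (((NOT x AND y) AND z) AND NOT w)) OR (((NOT x AND y) AND z) AND w))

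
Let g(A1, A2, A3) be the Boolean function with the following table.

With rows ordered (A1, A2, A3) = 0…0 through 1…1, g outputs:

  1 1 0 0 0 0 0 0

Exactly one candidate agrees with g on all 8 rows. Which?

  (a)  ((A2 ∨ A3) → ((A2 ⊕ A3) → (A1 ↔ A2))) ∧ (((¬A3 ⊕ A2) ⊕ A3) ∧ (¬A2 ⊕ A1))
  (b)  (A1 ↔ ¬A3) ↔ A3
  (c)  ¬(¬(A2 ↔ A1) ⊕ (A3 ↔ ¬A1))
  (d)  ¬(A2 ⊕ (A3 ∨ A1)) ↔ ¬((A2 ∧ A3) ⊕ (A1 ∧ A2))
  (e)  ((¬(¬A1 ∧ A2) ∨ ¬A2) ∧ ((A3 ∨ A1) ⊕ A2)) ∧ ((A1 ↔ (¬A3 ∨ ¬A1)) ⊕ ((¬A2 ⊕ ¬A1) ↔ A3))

(b) disagrees with g on (0,1,0) (formula → 1, table → 0); rule it out.
(c) disagrees with g on (0,0,1) (formula → 0, table → 1); rule it out.
(d) disagrees with g on (0,0,1) (formula → 0, table → 1); rule it out.
(e) disagrees with g on (0,0,0) (formula → 0, table → 1); rule it out.
That leaves (a). Evaluating it on every row reproduces the table of g exactly.

a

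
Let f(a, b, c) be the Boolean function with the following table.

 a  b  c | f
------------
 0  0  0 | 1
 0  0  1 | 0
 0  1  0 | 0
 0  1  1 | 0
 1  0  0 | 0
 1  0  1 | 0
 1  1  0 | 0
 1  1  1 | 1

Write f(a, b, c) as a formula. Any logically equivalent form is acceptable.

f(a, b, c) = ((¬a ∧ ¬b) ∧ ¬c) ∨ ((a ∧ b) ∧ c)

f=1 on 2 inputs: (0,0,0), (1,1,1). Reading each as a conjunction of literals (¬a·¬b·¬c, a·b·c) and taking the OR gives the canonical DNF.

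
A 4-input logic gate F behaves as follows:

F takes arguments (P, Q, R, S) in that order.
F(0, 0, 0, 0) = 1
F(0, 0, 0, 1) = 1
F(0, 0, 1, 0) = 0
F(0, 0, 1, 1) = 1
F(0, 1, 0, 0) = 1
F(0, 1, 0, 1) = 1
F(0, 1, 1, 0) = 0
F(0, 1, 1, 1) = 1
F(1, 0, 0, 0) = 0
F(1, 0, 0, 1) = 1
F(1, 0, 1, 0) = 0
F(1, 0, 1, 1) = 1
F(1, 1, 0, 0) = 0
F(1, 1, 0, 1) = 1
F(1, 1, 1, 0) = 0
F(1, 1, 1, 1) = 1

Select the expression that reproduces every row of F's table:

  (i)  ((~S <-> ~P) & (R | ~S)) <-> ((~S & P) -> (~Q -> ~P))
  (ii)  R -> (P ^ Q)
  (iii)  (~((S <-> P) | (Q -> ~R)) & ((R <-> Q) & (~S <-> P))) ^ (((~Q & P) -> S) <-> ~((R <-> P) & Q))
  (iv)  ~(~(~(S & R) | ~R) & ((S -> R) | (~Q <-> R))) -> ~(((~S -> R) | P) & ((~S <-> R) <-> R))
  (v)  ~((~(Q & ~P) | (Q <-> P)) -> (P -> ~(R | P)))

(i) fails at (0,0,0,1): the formula yields 0, F is 1.
(ii) fails at (0,0,1,1): the formula yields 0, F is 1.
(iii) fails at (0,0,1,0): the formula yields 1, F is 0.
(v) fails at (0,0,0,0): the formula yields 0, F is 1.
(iv) is the remaining candidate, and it agrees with F on all 16 inputs.

iv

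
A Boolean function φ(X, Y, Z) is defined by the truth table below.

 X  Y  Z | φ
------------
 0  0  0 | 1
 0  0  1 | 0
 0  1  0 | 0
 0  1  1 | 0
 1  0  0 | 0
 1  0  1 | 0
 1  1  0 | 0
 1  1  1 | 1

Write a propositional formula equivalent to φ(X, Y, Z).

φ(X, Y, Z) = ((~X & ~Y) & ~Z) | ((X & Y) & Z)

Collect the rows where φ=1 — (0,0,0), (1,1,1) — and write one minterm per row: ¬X·¬Y·¬Z, X·Y·Z. Their union (logical OR) reproduces the table exactly.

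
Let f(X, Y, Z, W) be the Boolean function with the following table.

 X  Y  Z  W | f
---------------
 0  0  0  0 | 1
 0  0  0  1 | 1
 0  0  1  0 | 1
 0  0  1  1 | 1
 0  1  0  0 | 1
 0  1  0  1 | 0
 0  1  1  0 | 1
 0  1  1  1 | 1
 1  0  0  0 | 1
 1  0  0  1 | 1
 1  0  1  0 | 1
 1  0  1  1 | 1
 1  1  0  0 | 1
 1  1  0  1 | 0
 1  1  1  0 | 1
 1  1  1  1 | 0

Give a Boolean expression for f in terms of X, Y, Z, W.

f(X, Y, Z, W) = ~(((((~X & Y) & ~Z) & W) | (((X & Y) & ~Z) & W)) | (((X & Y) & Z) & W))

f is 0 on only 3 rows — (0,1,0,1), (1,1,0,1), (1,1,1,1). Writing each as a minterm (¬X·Y·¬Z·W, X·Y·¬Z·W, X·Y·Z·W) and OR-ing them characterizes exactly where f=0, so f is the negation of that disjunction.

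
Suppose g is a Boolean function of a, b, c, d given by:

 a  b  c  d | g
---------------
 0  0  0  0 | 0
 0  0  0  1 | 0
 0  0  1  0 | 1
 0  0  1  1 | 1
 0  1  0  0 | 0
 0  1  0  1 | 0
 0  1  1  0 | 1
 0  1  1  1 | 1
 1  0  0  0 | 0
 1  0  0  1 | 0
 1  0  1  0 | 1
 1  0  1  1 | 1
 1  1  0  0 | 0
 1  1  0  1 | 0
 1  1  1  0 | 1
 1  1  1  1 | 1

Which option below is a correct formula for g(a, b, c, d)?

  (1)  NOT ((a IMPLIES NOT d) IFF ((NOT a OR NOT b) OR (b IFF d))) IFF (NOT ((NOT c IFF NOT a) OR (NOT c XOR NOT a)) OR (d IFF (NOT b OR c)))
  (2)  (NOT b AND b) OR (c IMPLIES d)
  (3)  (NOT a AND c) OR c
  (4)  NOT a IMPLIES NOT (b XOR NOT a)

3

(1) fails at (0,0,0,0): the formula yields 1, g is 0.
(2) fails at (0,0,0,0): the formula yields 1, g is 0.
(4) fails at (0,0,1,0): the formula yields 0, g is 1.
Only (3) survives; checking it on all 16 rows confirms it matches g.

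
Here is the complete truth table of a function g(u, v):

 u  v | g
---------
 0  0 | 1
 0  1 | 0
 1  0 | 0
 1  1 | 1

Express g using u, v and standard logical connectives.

Collect the rows where g=1 — (0,0), (1,1) — and write one minterm per row: ¬u·¬v, u·v. Their union (logical OR) reproduces the table exactly.

g(u, v) = (NOT u AND NOT v) OR (u AND v)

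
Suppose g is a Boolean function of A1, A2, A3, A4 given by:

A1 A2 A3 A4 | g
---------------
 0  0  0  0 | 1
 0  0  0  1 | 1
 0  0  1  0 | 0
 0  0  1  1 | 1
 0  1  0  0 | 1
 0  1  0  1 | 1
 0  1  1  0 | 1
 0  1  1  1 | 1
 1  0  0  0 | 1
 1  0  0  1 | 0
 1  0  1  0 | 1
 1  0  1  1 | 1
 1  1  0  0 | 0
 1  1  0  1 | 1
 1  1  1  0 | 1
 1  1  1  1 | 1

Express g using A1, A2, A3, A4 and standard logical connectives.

g(A1, A2, A3, A4) = ¬(((((¬A1 ∧ ¬A2) ∧ A3) ∧ ¬A4) ∨ (((A1 ∧ ¬A2) ∧ ¬A3) ∧ A4)) ∨ (((A1 ∧ A2) ∧ ¬A3) ∧ ¬A4))

There are just 3 zero rows: (0,0,1,0), (1,0,0,1), (1,1,0,0). Their minterms are ¬A1·¬A2·A3·¬A4, A1·¬A2·¬A3·A4, A1·A2·¬A3·¬A4; the OR of those covers precisely the 0-outputs, and negating it yields g.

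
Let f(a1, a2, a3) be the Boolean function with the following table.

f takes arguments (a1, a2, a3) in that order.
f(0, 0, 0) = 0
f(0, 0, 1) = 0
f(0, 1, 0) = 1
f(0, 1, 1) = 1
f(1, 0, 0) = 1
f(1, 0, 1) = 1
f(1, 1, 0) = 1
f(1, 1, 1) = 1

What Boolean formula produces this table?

There are just 2 zero rows: (0,0,0), (0,0,1). Their minterms are ¬a1·¬a2·¬a3, ¬a1·¬a2·a3; the OR of those covers precisely the 0-outputs, and negating it yields f.

f(a1, a2, a3) = NOT (((NOT a1 AND NOT a2) AND NOT a3) OR ((NOT a1 AND NOT a2) AND a3))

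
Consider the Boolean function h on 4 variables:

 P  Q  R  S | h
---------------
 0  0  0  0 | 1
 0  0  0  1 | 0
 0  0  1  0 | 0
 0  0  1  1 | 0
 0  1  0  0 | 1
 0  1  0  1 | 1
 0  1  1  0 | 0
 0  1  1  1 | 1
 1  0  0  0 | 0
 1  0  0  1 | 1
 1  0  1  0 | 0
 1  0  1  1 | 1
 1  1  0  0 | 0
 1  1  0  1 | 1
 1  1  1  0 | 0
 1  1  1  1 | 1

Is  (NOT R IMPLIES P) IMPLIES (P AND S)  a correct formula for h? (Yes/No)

Check the formula against h row by row:
  P=0, Q=0, R=0, S=0: formula gives 1, h = 1 ✓
  P=0, Q=0, R=0, S=1: formula gives 1, but h = 0 ✗
Since they disagree at (0,0,0,1), the expression is not a correct formula for h.

No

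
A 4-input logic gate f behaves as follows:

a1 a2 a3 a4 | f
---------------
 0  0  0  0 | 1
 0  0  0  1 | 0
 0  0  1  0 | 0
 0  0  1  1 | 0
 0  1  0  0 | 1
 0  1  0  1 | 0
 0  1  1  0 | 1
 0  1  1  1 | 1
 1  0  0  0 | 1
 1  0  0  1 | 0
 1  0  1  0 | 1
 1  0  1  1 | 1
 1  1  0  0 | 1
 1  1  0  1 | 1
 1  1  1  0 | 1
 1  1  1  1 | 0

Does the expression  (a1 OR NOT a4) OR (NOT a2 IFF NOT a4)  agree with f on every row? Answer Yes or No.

No

Evaluate (a1 OR NOT a4) OR (NOT a2 IFF NOT a4) on each row and compare to f:
  a1=0, a2=0, a3=0, a4=0: formula gives 1, f = 1 ✓
  a1=0, a2=0, a3=0, a4=1: formula gives 0, f = 0 ✓
  a1=0, a2=0, a3=1, a4=0: formula gives 1, but f = 0 ✗
A single disagreement suffices: at (0,0,1,0) they differ, so the formula does not compute f.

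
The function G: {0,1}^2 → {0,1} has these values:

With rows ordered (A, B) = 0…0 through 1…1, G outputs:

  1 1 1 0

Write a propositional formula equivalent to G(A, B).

G(A, B) = (A · B)'

The output is 0 only when every input is 1 — NAND of all inputs.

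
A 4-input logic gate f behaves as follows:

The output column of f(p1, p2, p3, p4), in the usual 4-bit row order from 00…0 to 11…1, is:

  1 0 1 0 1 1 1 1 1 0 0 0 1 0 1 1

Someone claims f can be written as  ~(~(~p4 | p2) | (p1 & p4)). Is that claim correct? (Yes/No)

No

Evaluate ~(~(~p4 | p2) | (p1 & p4)) on each row and compare to f:
  p1=0, p2=0, p3=0, p4=0: formula gives 1, f = 1 ✓
  p1=0, p2=0, p3=0, p4=1: formula gives 0, f = 0 ✓
  p1=0, p2=0, p3=1, p4=0: formula gives 1, f = 1 ✓
  p1=0, p2=0, p3=1, p4=1: formula gives 0, f = 0 ✓
  …
  p1=1, p2=0, p3=1, p4=0: formula gives 1, but f = 0 ✗
Since they disagree at (1,0,1,0), the expression is not a correct formula for f.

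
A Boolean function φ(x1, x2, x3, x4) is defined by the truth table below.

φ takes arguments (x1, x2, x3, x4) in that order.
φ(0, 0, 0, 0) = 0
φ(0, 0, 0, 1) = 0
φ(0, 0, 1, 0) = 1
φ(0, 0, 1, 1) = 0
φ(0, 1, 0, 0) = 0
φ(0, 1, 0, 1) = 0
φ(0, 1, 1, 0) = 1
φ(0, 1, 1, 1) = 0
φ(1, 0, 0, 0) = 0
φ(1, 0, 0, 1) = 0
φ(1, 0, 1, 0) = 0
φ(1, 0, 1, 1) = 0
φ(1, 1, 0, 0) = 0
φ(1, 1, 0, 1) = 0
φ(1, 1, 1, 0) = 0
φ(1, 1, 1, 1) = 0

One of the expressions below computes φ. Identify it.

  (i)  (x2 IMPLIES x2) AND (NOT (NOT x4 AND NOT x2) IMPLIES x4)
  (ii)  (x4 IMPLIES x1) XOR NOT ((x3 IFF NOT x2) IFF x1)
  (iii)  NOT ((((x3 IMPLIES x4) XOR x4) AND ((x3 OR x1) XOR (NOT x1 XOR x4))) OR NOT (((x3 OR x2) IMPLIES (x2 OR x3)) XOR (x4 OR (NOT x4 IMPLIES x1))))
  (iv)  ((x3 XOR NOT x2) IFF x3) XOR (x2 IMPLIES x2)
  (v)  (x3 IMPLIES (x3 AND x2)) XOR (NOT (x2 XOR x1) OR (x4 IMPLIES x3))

(i) disagrees with φ on (0,0,0,0) (formula → 1, table → 0); rule it out.
(ii) disagrees with φ on (0,0,0,0) (formula → 1, table → 0); rule it out.
(iv) disagrees with φ on (0,0,0,0) (formula → 1, table → 0); rule it out.
(v) disagrees with φ on (0,0,1,1) (formula → 1, table → 0); rule it out.
Only (iii) survives; checking it on all 16 rows confirms it matches φ.

iii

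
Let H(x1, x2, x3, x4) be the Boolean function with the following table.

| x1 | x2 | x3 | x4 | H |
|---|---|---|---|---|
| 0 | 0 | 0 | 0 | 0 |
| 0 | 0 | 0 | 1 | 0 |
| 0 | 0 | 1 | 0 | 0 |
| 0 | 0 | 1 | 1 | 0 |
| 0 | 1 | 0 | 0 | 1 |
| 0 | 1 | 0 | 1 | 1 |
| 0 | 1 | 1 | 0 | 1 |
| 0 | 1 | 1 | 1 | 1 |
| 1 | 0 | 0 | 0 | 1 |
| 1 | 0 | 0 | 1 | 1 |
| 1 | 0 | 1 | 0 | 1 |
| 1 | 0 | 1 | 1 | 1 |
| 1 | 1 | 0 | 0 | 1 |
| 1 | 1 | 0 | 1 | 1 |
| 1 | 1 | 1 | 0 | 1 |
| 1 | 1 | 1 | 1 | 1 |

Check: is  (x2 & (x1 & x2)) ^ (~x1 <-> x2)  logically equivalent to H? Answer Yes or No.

Yes

Check the formula against H row by row:
  x1=0, x2=0, x3=0, x4=0: formula gives 0, H = 0 ✓
  x1=0, x2=0, x3=0, x4=1: formula gives 0, H = 0 ✓
  x1=0, x2=0, x3=1, x4=0: formula gives 0, H = 0 ✓
  x1=0, x2=0, x3=1, x4=1: formula gives 0, H = 0 ✓
  …and likewise for the remaining 12 rows.
No disagreement on any input; they are logically equivalent.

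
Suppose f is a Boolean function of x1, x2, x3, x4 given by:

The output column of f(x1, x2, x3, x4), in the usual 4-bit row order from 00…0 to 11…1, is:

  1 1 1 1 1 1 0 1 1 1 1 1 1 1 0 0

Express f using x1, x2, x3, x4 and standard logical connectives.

f(x1, x2, x3, x4) = ~(((((~x1 & x2) & x3) & ~x4) | (((x1 & x2) & x3) & ~x4)) | (((x1 & x2) & x3) & x4))

f is 0 on only 3 rows — (0,1,1,0), (1,1,1,0), (1,1,1,1). Writing each as a minterm (¬x1·x2·x3·¬x4, x1·x2·x3·¬x4, x1·x2·x3·x4) and OR-ing them characterizes exactly where f=0, so f is the negation of that disjunction.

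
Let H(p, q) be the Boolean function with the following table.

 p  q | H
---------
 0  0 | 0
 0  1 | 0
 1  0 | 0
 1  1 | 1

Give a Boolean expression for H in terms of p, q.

Only row (1,1) gives 1. That row's minterm p·q is H directly.

H(p, q) = p & q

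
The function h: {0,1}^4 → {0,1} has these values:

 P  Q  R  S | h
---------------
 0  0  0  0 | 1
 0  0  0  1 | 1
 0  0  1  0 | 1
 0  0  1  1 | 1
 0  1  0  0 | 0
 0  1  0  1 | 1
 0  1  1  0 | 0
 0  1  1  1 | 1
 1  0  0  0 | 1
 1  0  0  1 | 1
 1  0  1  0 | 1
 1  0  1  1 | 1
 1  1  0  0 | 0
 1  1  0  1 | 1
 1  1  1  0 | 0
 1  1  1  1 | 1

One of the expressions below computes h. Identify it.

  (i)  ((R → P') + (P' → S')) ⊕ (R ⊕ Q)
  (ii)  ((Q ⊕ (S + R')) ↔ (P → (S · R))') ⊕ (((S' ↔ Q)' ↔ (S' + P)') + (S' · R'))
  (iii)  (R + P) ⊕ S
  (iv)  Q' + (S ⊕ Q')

iv

(i): at (0,0,1,0) it gives 0, but h = 1 — eliminated.
(ii): at (0,0,0,1) it gives 0, but h = 1 — eliminated.
(iii): at (0,0,0,0) it gives 0, but h = 1 — eliminated.
That leaves (iv). Evaluating it on every row reproduces the table of h exactly.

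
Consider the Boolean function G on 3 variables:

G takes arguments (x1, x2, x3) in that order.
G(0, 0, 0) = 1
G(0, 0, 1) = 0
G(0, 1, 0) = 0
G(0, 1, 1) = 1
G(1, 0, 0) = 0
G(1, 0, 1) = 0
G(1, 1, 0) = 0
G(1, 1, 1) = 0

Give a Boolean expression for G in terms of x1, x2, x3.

G(x1, x2, x3) = ((NOT x1 AND NOT x2) AND NOT x3) OR ((NOT x1 AND x2) AND x3)

The 1-rows are (0,0,0), (0,1,1). Each contributes one minterm — ¬x1·¬x2·¬x3; ¬x1·x2·x3 — and their disjunction is a sum-of-products form of G.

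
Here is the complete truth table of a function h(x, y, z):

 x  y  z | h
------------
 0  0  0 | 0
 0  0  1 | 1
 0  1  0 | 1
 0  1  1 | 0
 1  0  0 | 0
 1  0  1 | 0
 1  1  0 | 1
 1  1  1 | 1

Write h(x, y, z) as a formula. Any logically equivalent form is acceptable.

h(x, y, z) = ((((NOT x AND NOT y) AND z) OR ((NOT x AND y) AND NOT z)) OR ((x AND y) AND NOT z)) OR ((x AND y) AND z)

h=1 on 4 inputs: (0,0,1), (0,1,0), (1,1,0), (1,1,1). Reading each as a conjunction of literals (¬x·¬y·z, ¬x·y·¬z, x·y·¬z, x·y·z) and taking the OR gives the canonical DNF.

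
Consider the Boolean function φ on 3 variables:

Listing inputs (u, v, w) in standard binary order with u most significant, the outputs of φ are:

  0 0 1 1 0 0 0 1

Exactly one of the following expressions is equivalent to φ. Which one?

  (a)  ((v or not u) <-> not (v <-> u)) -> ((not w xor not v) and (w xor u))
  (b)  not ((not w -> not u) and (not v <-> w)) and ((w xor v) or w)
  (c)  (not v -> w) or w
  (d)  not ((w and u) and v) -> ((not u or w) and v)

(a): at (0,0,0) it gives 1, but φ = 0 — eliminated.
(b): at (0,1,0) it gives 0, but φ = 1 — eliminated.
(c): at (0,0,1) it gives 1, but φ = 0 — eliminated.
Only (d) survives; checking it on all 8 rows confirms it matches φ.

d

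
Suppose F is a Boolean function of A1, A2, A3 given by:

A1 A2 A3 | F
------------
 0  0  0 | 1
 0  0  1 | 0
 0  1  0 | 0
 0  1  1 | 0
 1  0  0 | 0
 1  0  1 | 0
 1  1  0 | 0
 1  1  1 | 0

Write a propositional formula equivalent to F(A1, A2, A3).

The output is 1 only when every input is 0 — NOR of all inputs.

F(A1, A2, A3) = ((A1 + A2) + A3)'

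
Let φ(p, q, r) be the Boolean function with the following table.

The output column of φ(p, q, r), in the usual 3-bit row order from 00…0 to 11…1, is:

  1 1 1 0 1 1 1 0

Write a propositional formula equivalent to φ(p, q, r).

φ(p, q, r) = ~(((~p & q) & r) | ((p & q) & r))

The 0-rows are (0,1,1), (1,1,1). Take each as a conjunction (¬p·q·r, p·q·r), form their disjunction, and complement — that gives a formula that is 1 everywhere φ is.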